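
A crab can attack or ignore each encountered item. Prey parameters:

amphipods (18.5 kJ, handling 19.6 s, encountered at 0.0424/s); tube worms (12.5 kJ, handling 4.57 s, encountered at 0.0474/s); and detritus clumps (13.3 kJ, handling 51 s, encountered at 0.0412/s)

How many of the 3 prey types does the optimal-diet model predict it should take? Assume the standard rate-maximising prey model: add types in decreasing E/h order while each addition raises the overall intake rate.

E/h in descending order: tube worms 2.74, amphipods 0.944, detritus clumps 0.261 kJ/s. The optimal diet is the largest prefix of this list for which every included type satisfies E_i/h_i > R on the types above it.
Rate on top 1: 0.487. amphipods: 0.944 > 0.487 → include.
Rate on top 2: 0.6724. detritus clumps: 0.261 < 0.6724 → exclude; stop.
Optimal diet: tube worms, amphipods — 2 of 3 types.

2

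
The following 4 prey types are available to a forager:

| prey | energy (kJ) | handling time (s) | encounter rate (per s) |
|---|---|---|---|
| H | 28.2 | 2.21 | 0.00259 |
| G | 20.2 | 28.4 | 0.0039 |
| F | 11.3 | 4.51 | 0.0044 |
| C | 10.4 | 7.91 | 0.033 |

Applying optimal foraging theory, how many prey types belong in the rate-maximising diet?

E/h in descending order: H 12.8, F 2.51, C 1.31, G 0.711 kJ/s. The optimal diet is the largest prefix of this list for which every included type satisfies E_i/h_i > R on the types above it.
Rate on top 1: 0.07262. F: 2.51 > 0.07262 → include.
Rate on top 2: 0.1197. C: 1.31 > 0.1197 → include.
Rate on top 3: 0.3622. G: 0.711 > 0.3622 → include.
Optimal diet: H, F, C, G — 4 of 4 types.

4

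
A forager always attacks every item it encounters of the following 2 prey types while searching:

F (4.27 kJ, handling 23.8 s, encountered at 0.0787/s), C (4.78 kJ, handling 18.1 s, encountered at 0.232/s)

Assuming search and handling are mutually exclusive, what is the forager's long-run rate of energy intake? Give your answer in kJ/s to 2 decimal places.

0.20 kJ/s

R = (0.0787×4.27 + 0.232×4.78) / (1 + 0.0787×23.8 + 0.232×18.1) = 1.445/7.072 = 0.2043 kJ/s.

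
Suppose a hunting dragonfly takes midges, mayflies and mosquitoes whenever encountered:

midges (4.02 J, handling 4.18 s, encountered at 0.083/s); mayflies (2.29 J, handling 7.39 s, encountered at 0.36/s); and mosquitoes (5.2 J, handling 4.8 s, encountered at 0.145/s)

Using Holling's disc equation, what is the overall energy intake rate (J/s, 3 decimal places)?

R = Σλ_iE_i / (1 + Σλ_ih_i)
Numerator: 0.083×4.02 + 0.36×2.29 + 0.145×5.2 = 1.912
Denominator: 1 + 0.083×4.18 + 0.36×7.39 + 0.145×4.8 = 4.703
R = 1.912/4.703 = 0.4065 J/s

0.407 J/s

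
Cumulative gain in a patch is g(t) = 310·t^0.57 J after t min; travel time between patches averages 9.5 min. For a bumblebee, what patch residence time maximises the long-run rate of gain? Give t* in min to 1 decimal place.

12.6 min

Optimal t* satisfies g'(t*) = g(t*)/(T + t*).
g'(t) = 0.57·310·t^-0.43. Setting 0.57·310·t^-0.43 = 310·t^0.57/(9.5+t) gives 0.57(9.5+t) = t, so 0.43·t = 0.57×9.5.
t* = 0.57×9.5/0.43 = 12.59 min.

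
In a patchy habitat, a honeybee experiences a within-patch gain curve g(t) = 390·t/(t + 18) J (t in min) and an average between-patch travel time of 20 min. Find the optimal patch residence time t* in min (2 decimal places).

Maximise g(t)/(T+t): set derivative to zero → g'(t)(T+t) = g(t).
g'(t) = 390·18/(t + 18)². Setting 390·18/(t+18)² = 390t/[(t+18)(20+t)] gives 18(20+t) = t(t+18), so t² = 18×20 = 360.
t* = √360 = 18.97 min.

18.97 min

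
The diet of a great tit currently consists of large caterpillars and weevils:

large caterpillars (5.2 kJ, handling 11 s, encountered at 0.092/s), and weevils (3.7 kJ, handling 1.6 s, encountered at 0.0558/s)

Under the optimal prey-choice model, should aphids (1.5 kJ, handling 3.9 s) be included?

Intake rate on the current diet: R = (0.092×5.2 + 0.0558×3.7) / (1 + 0.092×11 + 0.0558×1.6) = 0.6849/2.101 = 0.3259 kJ/s.
aphids: E/h = 1.5/3.9 = 0.3846 kJ/s.
Since 0.3846 > R, including aphids increases the long-run rate.

Yes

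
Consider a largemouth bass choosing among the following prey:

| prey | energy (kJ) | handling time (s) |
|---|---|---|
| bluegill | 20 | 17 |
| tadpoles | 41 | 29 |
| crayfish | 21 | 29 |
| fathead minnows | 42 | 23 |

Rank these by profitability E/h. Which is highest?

In descending order of E/h:
fathead minnows: 42/23 = 1.83 kJ/s
tadpoles: 41/29 = 1.41 kJ/s
bluegill: 20/17 = 1.18 kJ/s
crayfish: 21/29 = 0.724 kJ/s

fathead minnows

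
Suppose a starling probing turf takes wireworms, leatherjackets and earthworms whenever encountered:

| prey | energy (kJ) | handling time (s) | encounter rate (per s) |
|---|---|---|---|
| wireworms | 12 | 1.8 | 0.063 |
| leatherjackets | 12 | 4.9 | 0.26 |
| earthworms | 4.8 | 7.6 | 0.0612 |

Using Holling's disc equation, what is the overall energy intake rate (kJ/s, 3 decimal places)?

Energy encountered per unit search time: 0.063×12 + 0.26×12 + 0.0612×4.8 = 4.17 kJ/s.
Handling time per unit search time: 0.063×1.8 + 0.26×4.9 + 0.0612×7.6 = 1.853.
Rate = 4.17/(1 + 1.853) = 1.462 kJ/s.

1.462 kJ/s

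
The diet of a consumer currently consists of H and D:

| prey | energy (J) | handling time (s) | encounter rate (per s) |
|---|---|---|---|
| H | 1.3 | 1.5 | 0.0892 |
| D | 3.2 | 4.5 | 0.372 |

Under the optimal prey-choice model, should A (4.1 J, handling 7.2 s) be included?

On H and D alone, R = ΣλE/(1+Σλh) = 1.306/2.808 = 0.4653 J/s.
A: E/h = 4.1/7.2 = 0.5694 J/s.
Since 0.5694 > R, including A increases the long-run rate.

Yes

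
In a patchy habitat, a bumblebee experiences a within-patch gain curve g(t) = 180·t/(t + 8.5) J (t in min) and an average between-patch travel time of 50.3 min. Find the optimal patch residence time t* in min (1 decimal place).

20.7 min

Optimal t* satisfies g'(t*) = g(t*)/(T + t*).
g'(t) = 180·8.5/(t + 8.5)². Setting 180·8.5/(t+8.5)² = 180t/[(t+8.5)(50.3+t)] gives 8.5(50.3+t) = t(t+8.5), so t² = 8.5×50.3 = 427.5.
t* = √427.5 = 20.68 min.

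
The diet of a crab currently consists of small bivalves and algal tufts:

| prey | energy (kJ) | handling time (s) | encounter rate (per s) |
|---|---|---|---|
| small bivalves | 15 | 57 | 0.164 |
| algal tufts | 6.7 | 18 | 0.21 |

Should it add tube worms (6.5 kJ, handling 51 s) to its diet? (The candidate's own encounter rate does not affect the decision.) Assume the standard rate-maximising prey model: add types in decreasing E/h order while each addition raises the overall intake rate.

No

Intake rate on the current diet: R = (0.164×15 + 0.21×6.7) / (1 + 0.164×57 + 0.21×18) = 3.867/14.13 = 0.2737 kJ/s.
tube worms: E/h = 6.5/51 = 0.1275 kJ/s.
Since 0.1275 < R, time spent handling tube worms is better spent searching.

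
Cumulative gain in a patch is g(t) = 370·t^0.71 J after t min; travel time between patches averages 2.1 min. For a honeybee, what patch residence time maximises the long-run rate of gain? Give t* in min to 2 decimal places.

5.14 min

Maximise g(t)/(T+t): set derivative to zero → g'(t)(T+t) = g(t).
g'(t) = 0.71·370·t^-0.29. Setting 0.71·370·t^-0.29 = 370·t^0.71/(2.1+t) gives 0.71(2.1+t) = t, so 0.29·t = 0.71×2.1.
t* = 0.71×2.1/0.29 = 5.141 min.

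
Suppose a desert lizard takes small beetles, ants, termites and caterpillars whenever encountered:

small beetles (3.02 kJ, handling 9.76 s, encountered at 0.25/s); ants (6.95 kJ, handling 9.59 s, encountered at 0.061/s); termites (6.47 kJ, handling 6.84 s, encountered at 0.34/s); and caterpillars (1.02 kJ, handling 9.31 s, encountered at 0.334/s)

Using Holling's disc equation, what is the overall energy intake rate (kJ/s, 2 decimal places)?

0.39 kJ/s

R = (0.25×3.02 + 0.061×6.95 + 0.34×6.47 + 0.334×1.02) / (1 + 0.25×9.76 + 0.061×9.59 + 0.34×6.84 + 0.334×9.31) = 3.719/9.46 = 0.3932 kJ/s.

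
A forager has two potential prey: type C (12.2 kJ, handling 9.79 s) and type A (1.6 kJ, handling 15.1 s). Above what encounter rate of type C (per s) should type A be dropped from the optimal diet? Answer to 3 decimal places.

Drop type A once their profitability E₂/h₂ falls below the rate achievable on type C alone: E₂/h₂ = λE₁/(1 + λh₁).
Solve for λ: λE₁h₂ = E₂(1 + λh₁) → λ(E₁h₂ − E₂h₁) = E₂ → λ = E₂/(E₁h₂ − E₂h₁).
λ = 1.6/(12.2×15.1 − 1.6×9.79) = 1.6/168.6 = 0.009492 per s.

0.009 per s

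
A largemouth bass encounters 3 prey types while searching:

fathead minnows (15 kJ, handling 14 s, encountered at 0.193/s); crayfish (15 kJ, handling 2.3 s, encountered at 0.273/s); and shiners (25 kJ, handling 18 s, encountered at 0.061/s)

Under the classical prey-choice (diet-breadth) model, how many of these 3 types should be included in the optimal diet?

1

Profitabilities (E/h, kJ/s): crayfish 6.52, shiners 1.39, fathead minnows 1.07. Add prey in this order while the next type's profitability exceeds the intake rate on those already taken.
Rate on top 1: 2.516. shiners: 1.39 < 2.516 → exclude; stop.
Optimal diet: crayfish — 1 of 3 types.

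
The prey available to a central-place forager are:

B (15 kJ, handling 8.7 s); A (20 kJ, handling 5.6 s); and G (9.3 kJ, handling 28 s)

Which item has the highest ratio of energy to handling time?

A

In descending order of E/h:
A: 20/5.6 = 3.57 kJ/s
B: 15/8.7 = 1.72 kJ/s
G: 9.3/28 = 0.332 kJ/s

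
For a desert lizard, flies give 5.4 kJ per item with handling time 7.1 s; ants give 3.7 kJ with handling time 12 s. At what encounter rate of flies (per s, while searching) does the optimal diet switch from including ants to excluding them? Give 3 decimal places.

At the threshold, the rate on flies alone equals the profitability of ants: λ·5.4/(1 + λ·7.1) = 3.7/12 = 0.3083.
Rearranging, λ(5.4 − 0.3083×7.1) = 0.3083, so λ = 0.3083/3.211 = 0.09603 per s.

0.096 per s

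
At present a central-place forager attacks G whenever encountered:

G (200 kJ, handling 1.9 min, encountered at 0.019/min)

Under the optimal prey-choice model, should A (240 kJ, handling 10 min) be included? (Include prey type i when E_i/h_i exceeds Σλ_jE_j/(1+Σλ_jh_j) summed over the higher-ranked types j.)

Yes

On G alone, R = ΣλE/(1+Σλh) = 3.8/1.036 = 3.668 kJ/min.
Profitability of A: 240/10 = 24 kJ/min.
Since 24 > R, including A increases the long-run rate.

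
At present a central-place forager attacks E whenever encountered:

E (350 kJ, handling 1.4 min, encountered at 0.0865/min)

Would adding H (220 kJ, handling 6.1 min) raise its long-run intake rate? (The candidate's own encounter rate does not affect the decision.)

Current rate: (0.0865×350)/(1 + 0.0865×1.4) = 27 kJ/min.
H: E/h = 220/6.1 = 36.07 kJ/min.
Since 36.07 > R, including H increases the long-run rate.

Yes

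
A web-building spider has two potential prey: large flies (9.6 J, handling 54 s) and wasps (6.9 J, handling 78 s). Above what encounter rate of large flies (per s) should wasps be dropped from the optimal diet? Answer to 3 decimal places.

0.018 per s

At the threshold, the rate on large flies alone equals the profitability of wasps: λ·9.6/(1 + λ·54) = 6.9/78 = 0.08846.
Rearranging, λ(9.6 − 0.08846×54) = 0.08846, so λ = 0.08846/4.823 = 0.01834 per s.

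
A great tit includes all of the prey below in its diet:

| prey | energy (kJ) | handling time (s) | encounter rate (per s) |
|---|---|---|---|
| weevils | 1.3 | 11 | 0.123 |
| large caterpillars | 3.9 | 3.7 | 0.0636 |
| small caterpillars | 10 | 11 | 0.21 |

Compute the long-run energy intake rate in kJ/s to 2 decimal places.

Energy encountered per unit search time: 0.123×1.3 + 0.0636×3.9 + 0.21×10 = 2.508 kJ/s.
Handling time per unit search time: 0.123×11 + 0.0636×3.7 + 0.21×11 = 3.898.
Rate = 2.508/(1 + 3.898) = 0.512 kJ/s.

0.51 kJ/s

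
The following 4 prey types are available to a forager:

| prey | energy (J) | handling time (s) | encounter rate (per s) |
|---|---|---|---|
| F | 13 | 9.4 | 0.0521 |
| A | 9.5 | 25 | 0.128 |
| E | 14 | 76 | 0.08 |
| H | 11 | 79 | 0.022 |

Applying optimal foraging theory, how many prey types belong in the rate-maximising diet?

1

Rank by E/h (J/s): F 1.38, A 0.38, E 0.184, H 0.139. Include each in turn until the next type's E/h falls below the running intake rate.
Rate on top 1: 0.4546. A: 0.38 < 0.4546 → exclude; stop.
Optimal diet: F — 1 of 4 types.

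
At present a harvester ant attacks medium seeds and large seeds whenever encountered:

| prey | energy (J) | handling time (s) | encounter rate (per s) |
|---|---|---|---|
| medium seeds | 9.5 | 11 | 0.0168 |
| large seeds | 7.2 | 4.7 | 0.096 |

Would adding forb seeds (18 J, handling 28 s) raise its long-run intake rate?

Yes

Current rate: (0.0168×9.5 + 0.096×7.2)/(1 + 0.0168×11 + 0.096×4.7) = 0.52 J/s.
forb seeds: E/h = 18/28 = 0.6429 J/s.
0.6429 > 0.52, so adding forb seeds raises the average — include it.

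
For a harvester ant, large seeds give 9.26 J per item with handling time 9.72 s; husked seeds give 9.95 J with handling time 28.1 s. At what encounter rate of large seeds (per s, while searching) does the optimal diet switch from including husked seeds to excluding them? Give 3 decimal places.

0.061 per s

At the threshold, the rate on large seeds alone equals the profitability of husked seeds: λ·9.26/(1 + λ·9.72) = 9.95/28.1 = 0.3541.
Rearranging, λ(9.26 − 0.3541×9.72) = 0.3541, so λ = 0.3541/5.818 = 0.06086 per s.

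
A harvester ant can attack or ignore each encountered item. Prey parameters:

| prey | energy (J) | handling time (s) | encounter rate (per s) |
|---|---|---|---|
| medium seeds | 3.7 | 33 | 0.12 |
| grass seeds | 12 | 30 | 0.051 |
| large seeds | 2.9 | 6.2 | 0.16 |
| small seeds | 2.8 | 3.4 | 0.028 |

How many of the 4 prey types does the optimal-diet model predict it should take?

3

Rank by E/h (J/s): small seeds 0.824, large seeds 0.468, grass seeds 0.4, medium seeds 0.112. Include each in turn until the next type's E/h falls below the running intake rate.
Rate on top 1: 0.07159. large seeds: 0.468 > 0.07159 → include.
Rate on top 2: 0.2599. grass seeds: 0.4 > 0.2599 → include.
Rate on top 3: 0.3191. medium seeds: 0.112 < 0.3191 → exclude; stop.
Optimal diet: small seeds, large seeds, grass seeds — 3 of 4 types.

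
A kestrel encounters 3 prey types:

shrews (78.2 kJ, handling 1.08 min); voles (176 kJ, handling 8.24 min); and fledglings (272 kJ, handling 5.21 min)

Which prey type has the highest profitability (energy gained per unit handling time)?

shrews

In descending order of E/h:
shrews: 78.2/1.08 = 72.4 kJ/min
fledglings: 272/5.21 = 52.2 kJ/min
voles: 176/8.24 = 21.4 kJ/min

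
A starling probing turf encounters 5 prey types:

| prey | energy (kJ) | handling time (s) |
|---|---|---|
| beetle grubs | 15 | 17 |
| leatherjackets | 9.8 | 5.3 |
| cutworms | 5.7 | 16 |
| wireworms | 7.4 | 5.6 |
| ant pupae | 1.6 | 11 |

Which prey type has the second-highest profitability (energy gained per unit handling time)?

In descending order of E/h:
leatherjackets: 9.8/5.3 = 1.85 kJ/s
wireworms: 7.4/5.6 = 1.32 kJ/s
beetle grubs: 15/17 = 0.882 kJ/s
cutworms: 5.7/16 = 0.356 kJ/s
ant pupae: 1.6/11 = 0.145 kJ/s

wireworms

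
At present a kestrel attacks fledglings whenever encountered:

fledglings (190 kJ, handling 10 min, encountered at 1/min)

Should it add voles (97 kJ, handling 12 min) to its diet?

Current rate: (1×190)/(1 + 1×10) = 17.27 kJ/min.
Profitability of voles: 97/12 = 8.083 kJ/min.
8.083 < 17.27, so adding voles would lower the average — exclude it.

No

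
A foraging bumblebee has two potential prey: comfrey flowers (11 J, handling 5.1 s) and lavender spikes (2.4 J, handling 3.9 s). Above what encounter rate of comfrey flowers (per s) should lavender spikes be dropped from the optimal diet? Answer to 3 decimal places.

0.078 per s

At the threshold, the rate on comfrey flowers alone equals the profitability of lavender spikes: λ·11/(1 + λ·5.1) = 2.4/3.9 = 0.6154.
Rearranging, λ(11 − 0.6154×5.1) = 0.6154, so λ = 0.6154/7.862 = 0.07828 per s.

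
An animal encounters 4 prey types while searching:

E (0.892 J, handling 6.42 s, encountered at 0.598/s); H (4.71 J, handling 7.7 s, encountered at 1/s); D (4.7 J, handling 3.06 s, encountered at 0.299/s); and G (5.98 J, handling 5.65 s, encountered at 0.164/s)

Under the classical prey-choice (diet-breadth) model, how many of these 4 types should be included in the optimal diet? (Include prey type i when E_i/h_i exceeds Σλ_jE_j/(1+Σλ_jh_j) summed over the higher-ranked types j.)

2

Profitabilities (E/h, J/s): D 1.54, G 1.06, H 0.612, E 0.139. Add prey in this order while the next type's profitability exceeds the intake rate on those already taken.
Rate on top 1: 0.7339. G: 1.06 > 0.7339 → include.
Rate on top 2: 0.8397. H: 0.612 < 0.8397 → exclude; stop.
Optimal diet: D, G — 2 of 4 types.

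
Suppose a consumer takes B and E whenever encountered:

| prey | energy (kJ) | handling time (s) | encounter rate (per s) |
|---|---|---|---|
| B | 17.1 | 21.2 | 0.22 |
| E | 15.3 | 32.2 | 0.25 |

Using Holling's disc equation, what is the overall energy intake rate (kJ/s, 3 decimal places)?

0.553 kJ/s

Energy encountered per unit search time: 0.22×17.1 + 0.25×15.3 = 7.587 kJ/s.
Handling time per unit search time: 0.22×21.2 + 0.25×32.2 = 12.71.
Rate = 7.587/(1 + 12.71) = 0.5532 kJ/s.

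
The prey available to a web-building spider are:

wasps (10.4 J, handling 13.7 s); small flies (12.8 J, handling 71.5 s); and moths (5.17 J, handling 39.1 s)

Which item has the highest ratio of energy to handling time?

wasps

In descending order of E/h:
wasps: 10.4/13.7 = 0.759 J/s
small flies: 12.8/71.5 = 0.179 J/s
moths: 5.17/39.1 = 0.132 J/s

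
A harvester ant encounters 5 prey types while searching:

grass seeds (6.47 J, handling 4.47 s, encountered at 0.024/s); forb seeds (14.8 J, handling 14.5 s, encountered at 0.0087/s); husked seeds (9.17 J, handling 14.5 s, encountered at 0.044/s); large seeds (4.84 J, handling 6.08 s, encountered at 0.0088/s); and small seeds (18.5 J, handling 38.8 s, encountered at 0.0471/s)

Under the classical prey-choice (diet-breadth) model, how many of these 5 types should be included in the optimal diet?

5

E/h in descending order: grass seeds 1.45, forb seeds 1.02, large seeds 0.796, husked seeds 0.632, small seeds 0.477 J/s. The optimal diet is the largest prefix of this list for which every included type satisfies E_i/h_i > R on the types above it.
Rate on top 1: 0.1402. forb seeds: 1.02 > 0.1402 → include.
Rate on top 2: 0.2303. large seeds: 0.796 > 0.2303 → include.
Rate on top 3: 0.2538. husked seeds: 0.632 > 0.2538 → include.
Rate on top 4: 0.3793. small seeds: 0.477 > 0.3793 → include.
Optimal diet: grass seeds, forb seeds, large seeds, husked seeds, small seeds — 5 of 5 types.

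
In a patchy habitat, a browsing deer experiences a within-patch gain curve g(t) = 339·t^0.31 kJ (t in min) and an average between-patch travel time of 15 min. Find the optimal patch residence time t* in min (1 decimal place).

6.7 min

Optimal t* satisfies g'(t*) = g(t*)/(T + t*).
g'(t) = 0.31·339·t^-0.69. Setting 0.31·339·t^-0.69 = 339·t^0.31/(15+t) gives 0.31(15+t) = t, so 0.69·t = 0.31×15.
t* = 0.31×15/0.69 = 6.739 min.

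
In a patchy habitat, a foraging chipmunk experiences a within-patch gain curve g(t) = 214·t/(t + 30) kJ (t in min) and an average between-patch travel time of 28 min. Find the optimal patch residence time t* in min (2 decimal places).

Optimal t* satisfies g'(t*) = g(t*)/(T + t*).
g'(t) = 214·30/(t + 30)². Setting 214·30/(t+30)² = 214t/[(t+30)(28+t)] gives 30(28+t) = t(t+30), so t² = 30×28 = 840.
t* = √840 = 28.98 min.

28.98 min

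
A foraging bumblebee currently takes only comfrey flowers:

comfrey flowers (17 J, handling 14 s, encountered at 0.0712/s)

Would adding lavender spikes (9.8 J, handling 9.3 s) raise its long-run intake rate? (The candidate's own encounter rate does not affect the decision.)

Yes

Current rate: (0.0712×17)/(1 + 0.0712×14) = 0.6062 J/s.
Profitability of lavender spikes: 9.8/9.3 = 1.054 J/s.
Since 1.054 > R, including lavender spikes increases the long-run rate.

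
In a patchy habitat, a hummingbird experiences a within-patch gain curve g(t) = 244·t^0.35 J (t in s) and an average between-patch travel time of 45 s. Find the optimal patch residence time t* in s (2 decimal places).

24.23 s

Optimal t* satisfies g'(t*) = g(t*)/(T + t*).
g'(t) = 0.35·244·t^-0.65. Setting 0.35·244·t^-0.65 = 244·t^0.35/(45+t) gives 0.35(45+t) = t, so 0.65·t = 0.35×45.
t* = 0.35×45/0.65 = 24.23 s.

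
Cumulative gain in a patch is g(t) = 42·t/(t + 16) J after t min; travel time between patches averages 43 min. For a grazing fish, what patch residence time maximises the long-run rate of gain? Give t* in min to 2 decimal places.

26.23 min

Maximise g(t)/(T+t): set derivative to zero → g'(t)(T+t) = g(t).
g'(t) = 42·16/(t + 16)². Setting 42·16/(t+16)² = 42t/[(t+16)(43+t)] gives 16(43+t) = t(t+16), so t² = 16×43 = 688.
t* = √688 = 26.23 min.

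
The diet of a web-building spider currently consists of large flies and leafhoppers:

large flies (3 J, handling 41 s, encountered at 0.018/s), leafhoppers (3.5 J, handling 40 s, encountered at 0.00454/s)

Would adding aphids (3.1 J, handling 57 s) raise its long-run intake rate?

Intake rate on the current diet: R = (0.018×3 + 0.00454×3.5) / (1 + 0.018×41 + 0.00454×40) = 0.06989/1.92 = 0.03641 J/s.
Profitability of aphids: 3.1/57 = 0.05439 J/s.
0.05439 > 0.03641, so adding aphids raises the average — include it.

Yes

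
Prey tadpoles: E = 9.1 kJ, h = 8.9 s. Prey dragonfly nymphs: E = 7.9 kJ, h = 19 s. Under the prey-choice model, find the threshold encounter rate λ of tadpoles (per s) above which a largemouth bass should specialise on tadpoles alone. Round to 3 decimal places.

0.077 per s

The zero-one rule: include dragonfly nymphs iff E₂/h₂ > λE₁/(1+λh₁). Equality gives the switch point.
λE₁h₂ = E₂ + λE₂h₁ ⇒ λ = E₂/(E₁h₂ − E₂h₁) = 7.9/(172.9 − 70.31) = 0.07701 per s.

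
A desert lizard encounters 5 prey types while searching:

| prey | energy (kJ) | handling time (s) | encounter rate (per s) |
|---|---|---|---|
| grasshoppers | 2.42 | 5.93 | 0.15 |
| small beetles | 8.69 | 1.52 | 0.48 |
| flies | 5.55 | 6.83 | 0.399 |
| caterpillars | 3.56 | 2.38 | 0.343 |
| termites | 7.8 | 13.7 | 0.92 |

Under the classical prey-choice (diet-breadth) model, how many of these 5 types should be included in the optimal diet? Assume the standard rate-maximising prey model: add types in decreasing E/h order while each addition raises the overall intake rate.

Rank by E/h (kJ/s): small beetles 5.72, caterpillars 1.5, flies 0.813, termites 0.569, grasshoppers 0.408. Include each in turn until the next type's E/h falls below the running intake rate.
Rate on top 1: 2.412. caterpillars: 1.5 < 2.412 → exclude; stop.
Optimal diet: small beetles — 1 of 5 types.

1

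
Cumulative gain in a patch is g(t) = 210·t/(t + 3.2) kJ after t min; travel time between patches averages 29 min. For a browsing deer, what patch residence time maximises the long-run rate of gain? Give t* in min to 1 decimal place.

Optimal t* satisfies g'(t*) = g(t*)/(T + t*).
g'(t) = 210·3.2/(t + 3.2)². Setting 210·3.2/(t+3.2)² = 210t/[(t+3.2)(29+t)] gives 3.2(29+t) = t(t+3.2), so t² = 3.2×29 = 92.8.
t* = √92.8 = 9.633 min.

9.6 min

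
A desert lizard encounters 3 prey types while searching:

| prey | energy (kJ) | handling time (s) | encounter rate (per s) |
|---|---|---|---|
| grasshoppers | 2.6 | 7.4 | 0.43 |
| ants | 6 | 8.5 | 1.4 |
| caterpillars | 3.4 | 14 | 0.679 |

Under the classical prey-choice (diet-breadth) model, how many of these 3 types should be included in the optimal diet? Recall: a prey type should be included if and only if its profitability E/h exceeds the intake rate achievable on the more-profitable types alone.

1

Profitabilities (E/h, kJ/s): ants 0.706, grasshoppers 0.351, caterpillars 0.243. Add prey in this order while the next type's profitability exceeds the intake rate on those already taken.
Rate on top 1: 0.6512. grasshoppers: 0.351 < 0.6512 → exclude; stop.
Optimal diet: ants — 1 of 3 types.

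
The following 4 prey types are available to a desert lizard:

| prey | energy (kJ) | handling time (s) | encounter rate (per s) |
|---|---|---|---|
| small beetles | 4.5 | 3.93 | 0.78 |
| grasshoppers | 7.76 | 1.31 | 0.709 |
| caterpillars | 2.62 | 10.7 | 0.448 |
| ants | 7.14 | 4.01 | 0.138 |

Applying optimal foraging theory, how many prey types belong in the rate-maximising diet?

1

Rank by E/h (kJ/s): grasshoppers 5.92, ants 1.78, small beetles 1.15, caterpillars 0.245. Include each in turn until the next type's E/h falls below the running intake rate.
Rate on top 1: 2.852. ants: 1.78 < 2.852 → exclude; stop.
Optimal diet: grasshoppers — 1 of 4 types.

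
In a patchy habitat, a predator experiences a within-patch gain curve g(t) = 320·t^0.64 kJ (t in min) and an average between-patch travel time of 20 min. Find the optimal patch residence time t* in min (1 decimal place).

By the marginal value theorem, leave when the instantaneous gain rate g'(t) equals the habitat-wide average g(t)/(T + t).
g'(t) = 0.64·320·t^-0.36. Setting 0.64·320·t^-0.36 = 320·t^0.64/(20+t) gives 0.64(20+t) = t, so 0.36·t = 0.64×20.
t* = 0.64×20/0.36 = 35.56 min.

35.6 min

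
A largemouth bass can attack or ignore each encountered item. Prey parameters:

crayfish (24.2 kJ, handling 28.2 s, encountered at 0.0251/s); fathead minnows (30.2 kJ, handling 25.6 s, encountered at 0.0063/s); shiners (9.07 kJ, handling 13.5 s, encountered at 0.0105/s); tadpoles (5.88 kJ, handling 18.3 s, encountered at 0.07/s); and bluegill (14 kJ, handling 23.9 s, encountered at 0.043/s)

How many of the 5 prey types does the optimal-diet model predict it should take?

Profitabilities (E/h, kJ/s): fathead minnows 1.18, crayfish 0.858, shiners 0.672, bluegill 0.586, tadpoles 0.321. Add prey in this order while the next type's profitability exceeds the intake rate on those already taken.
Rate on top 1: 0.1638. crayfish: 0.858 > 0.1638 → include.
Rate on top 2: 0.4268. shiners: 0.672 > 0.4268 → include.
Rate on top 3: 0.444. bluegill: 0.586 > 0.444 → include.
Rate on top 4: 0.492. tadpoles: 0.321 < 0.492 → exclude; stop.
Optimal diet: fathead minnows, crayfish, shiners, bluegill — 4 of 5 types.

4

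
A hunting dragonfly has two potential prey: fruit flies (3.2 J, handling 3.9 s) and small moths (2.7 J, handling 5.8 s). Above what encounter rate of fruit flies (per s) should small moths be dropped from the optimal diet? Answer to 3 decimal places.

At the threshold, the rate on fruit flies alone equals the profitability of small moths: λ·3.2/(1 + λ·3.9) = 2.7/5.8 = 0.4655.
Rearranging, λ(3.2 − 0.4655×3.9) = 0.4655, so λ = 0.4655/1.384 = 0.3362 per s.

0.336 per s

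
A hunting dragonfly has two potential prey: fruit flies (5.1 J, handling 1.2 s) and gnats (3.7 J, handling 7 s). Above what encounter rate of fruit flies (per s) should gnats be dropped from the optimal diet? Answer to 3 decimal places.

0.118 per s

The zero-one rule: include gnats iff E₂/h₂ > λE₁/(1+λh₁). Equality gives the switch point.
λE₁h₂ = E₂ + λE₂h₁ ⇒ λ = E₂/(E₁h₂ − E₂h₁) = 3.7/(35.7 − 4.44) = 0.1184 per s.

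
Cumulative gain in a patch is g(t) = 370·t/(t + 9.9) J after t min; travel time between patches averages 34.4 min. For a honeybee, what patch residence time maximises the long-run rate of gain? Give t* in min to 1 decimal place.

18.5 min

Optimal t* satisfies g'(t*) = g(t*)/(T + t*).
g'(t) = 370·9.9/(t + 9.9)². Setting 370·9.9/(t+9.9)² = 370t/[(t+9.9)(34.4+t)] gives 9.9(34.4+t) = t(t+9.9), so t² = 9.9×34.4 = 340.6.
t* = √340.6 = 18.45 min.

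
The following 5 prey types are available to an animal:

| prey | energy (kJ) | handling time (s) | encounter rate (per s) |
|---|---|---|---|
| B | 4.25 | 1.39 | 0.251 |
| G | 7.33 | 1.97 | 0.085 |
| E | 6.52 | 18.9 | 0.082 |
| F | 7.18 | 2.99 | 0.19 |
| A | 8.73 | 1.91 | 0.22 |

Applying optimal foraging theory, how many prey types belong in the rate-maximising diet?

4

E/h in descending order: A 4.57, G 3.72, B 3.06, F 2.4, E 0.345 kJ/s. The optimal diet is the largest prefix of this list for which every included type satisfies E_i/h_i > R on the types above it.
Rate on top 1: 1.352. G: 3.72 > 1.352 → include.
Rate on top 2: 1.602. B: 3.06 > 1.602 → include.
Rate on top 3: 1.864. F: 2.4 > 1.864 → include.
Rate on top 4: 1.986. E: 0.345 < 1.986 → exclude; stop.
Optimal diet: A, G, B, F — 4 of 5 types.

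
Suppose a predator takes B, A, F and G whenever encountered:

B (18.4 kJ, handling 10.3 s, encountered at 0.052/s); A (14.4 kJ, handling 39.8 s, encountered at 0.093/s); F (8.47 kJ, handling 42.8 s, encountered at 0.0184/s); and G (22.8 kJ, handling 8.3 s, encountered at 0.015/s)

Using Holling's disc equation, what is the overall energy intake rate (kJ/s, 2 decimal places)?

R = (0.052×18.4 + 0.093×14.4 + 0.0184×8.47 + 0.015×22.8) / (1 + 0.052×10.3 + 0.093×39.8 + 0.0184×42.8 + 0.015×8.3) = 2.794/6.149 = 0.4544 kJ/s.

0.45 kJ/s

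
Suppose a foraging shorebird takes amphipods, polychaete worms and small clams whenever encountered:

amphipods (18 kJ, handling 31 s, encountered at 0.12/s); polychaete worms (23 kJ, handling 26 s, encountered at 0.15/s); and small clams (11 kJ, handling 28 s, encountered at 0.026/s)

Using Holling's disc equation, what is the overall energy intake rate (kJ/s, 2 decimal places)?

Energy encountered per unit search time: 0.12×18 + 0.15×23 + 0.026×11 = 5.896 kJ/s.
Handling time per unit search time: 0.12×31 + 0.15×26 + 0.026×28 = 8.348.
Rate = 5.896/(1 + 8.348) = 0.6307 kJ/s.

0.63 kJ/s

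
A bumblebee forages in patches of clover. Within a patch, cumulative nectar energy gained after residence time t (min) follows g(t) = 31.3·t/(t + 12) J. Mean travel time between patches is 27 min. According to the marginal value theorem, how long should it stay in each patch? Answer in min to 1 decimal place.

18.0 min

Optimal t* satisfies g'(t*) = g(t*)/(T + t*).
g'(t) = 31.3·12/(t + 12)². Setting 31.3·12/(t+12)² = 31.3t/[(t+12)(27+t)] gives 12(27+t) = t(t+12), so t² = 12×27 = 324.
t* = √324 = 18 min.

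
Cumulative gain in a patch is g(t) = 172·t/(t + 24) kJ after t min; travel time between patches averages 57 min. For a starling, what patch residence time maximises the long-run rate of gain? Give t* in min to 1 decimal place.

Optimal t* satisfies g'(t*) = g(t*)/(T + t*).
g'(t) = 172·24/(t + 24)². Setting 172·24/(t+24)² = 172t/[(t+24)(57+t)] gives 24(57+t) = t(t+24), so t² = 24×57 = 1368.
t* = √1368 = 36.99 min.

37.0 min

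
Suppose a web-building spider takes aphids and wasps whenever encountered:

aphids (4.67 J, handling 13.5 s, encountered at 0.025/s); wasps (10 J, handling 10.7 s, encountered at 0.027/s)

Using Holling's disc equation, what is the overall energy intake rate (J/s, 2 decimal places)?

R = Σλ_iE_i / (1 + Σλ_ih_i)
Numerator: 0.025×4.67 + 0.027×10 = 0.3868
Denominator: 1 + 0.025×13.5 + 0.027×10.7 = 1.626
R = 0.3868/1.626 = 0.2378 J/s

0.24 J/s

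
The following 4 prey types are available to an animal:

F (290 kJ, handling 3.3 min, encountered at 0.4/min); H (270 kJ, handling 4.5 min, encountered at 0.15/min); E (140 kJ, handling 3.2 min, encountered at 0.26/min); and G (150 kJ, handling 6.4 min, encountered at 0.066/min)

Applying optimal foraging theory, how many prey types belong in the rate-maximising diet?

2

Profitabilities (E/h, kJ/min): F 87.9, H 60, E 43.8, G 23.4. Add prey in this order while the next type's profitability exceeds the intake rate on those already taken.
Rate on top 1: 50. H: 60 > 50 → include.
Rate on top 2: 52.25. E: 43.8 < 52.25 → exclude; stop.
Optimal diet: F, H — 2 of 4 types.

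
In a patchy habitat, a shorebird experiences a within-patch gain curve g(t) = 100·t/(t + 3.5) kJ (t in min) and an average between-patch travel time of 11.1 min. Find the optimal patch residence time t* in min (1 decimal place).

6.2 min

Maximise g(t)/(T+t): set derivative to zero → g'(t)(T+t) = g(t).
g'(t) = 100·3.5/(t + 3.5)². Setting 100·3.5/(t+3.5)² = 100t/[(t+3.5)(11.1+t)] gives 3.5(11.1+t) = t(t+3.5), so t² = 3.5×11.1 = 38.85.
t* = √38.85 = 6.233 min.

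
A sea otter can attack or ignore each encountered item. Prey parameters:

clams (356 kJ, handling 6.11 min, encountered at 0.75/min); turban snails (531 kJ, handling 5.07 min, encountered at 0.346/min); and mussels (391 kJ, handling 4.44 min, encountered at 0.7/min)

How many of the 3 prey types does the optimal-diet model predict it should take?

E/h in descending order: turban snails 105, mussels 88.1, clams 58.3 kJ/min. The optimal diet is the largest prefix of this list for which every included type satisfies E_i/h_i > R on the types above it.
Rate on top 1: 66.71. mussels: 88.1 > 66.71 → include.
Rate on top 2: 78.03. clams: 58.3 < 78.03 → exclude; stop.
Optimal diet: turban snails, mussels — 2 of 3 types.

2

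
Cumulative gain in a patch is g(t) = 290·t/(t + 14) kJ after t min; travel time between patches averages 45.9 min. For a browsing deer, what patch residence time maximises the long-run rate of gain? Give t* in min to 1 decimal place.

25.3 min

Optimal t* satisfies g'(t*) = g(t*)/(T + t*).
g'(t) = 290·14/(t + 14)². Setting 290·14/(t+14)² = 290t/[(t+14)(45.9+t)] gives 14(45.9+t) = t(t+14), so t² = 14×45.9 = 642.6.
t* = √642.6 = 25.35 min.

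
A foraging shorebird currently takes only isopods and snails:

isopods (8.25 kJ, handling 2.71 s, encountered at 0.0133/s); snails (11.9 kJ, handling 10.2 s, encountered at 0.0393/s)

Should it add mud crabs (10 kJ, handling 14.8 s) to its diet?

On isopods and snails alone, R = ΣλE/(1+Σλh) = 0.5774/1.437 = 0.4018 kJ/s.
Profitability of mud crabs: 10/14.8 = 0.6757 kJ/s.
Since 0.6757 > R, including mud crabs increases the long-run rate.

Yes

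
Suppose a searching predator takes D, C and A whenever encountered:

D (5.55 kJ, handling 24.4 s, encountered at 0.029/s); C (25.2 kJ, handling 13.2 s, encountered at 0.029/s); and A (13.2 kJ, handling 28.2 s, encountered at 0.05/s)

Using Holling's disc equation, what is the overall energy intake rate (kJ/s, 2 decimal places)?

R = Σλ_iE_i / (1 + Σλ_ih_i)
Numerator: 0.029×5.55 + 0.029×25.2 + 0.05×13.2 = 1.552
Denominator: 1 + 0.029×24.4 + 0.029×13.2 + 0.05×28.2 = 3.5
R = 1.552/3.5 = 0.4433 kJ/s

0.44 kJ/s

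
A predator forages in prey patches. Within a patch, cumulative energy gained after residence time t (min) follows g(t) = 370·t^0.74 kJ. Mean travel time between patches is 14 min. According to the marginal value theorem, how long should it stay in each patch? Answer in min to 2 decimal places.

Optimal t* satisfies g'(t*) = g(t*)/(T + t*).
g'(t) = 0.74·370·t^-0.26. Setting 0.74·370·t^-0.26 = 370·t^0.74/(14+t) gives 0.74(14+t) = t, so 0.26·t = 0.74×14.
t* = 0.74×14/0.26 = 39.85 min.

39.85 min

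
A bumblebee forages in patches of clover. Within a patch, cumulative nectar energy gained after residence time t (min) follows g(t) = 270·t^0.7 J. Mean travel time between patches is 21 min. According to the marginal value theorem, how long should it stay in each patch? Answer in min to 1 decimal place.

49.0 min

By the marginal value theorem, leave when the instantaneous gain rate g'(t) equals the habitat-wide average g(t)/(T + t).
g'(t) = 0.7·270·t^-0.3. Setting 0.7·270·t^-0.3 = 270·t^0.7/(21+t) gives 0.7(21+t) = t, so 0.30·t = 0.7×21.
t* = 0.7×21/0.30 = 49 min.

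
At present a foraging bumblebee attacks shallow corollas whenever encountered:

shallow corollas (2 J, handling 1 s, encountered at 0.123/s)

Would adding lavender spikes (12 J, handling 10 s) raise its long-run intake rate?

Yes

On shallow corollas alone, R = ΣλE/(1+Σλh) = 0.246/1.123 = 0.2191 J/s.
Profitability of lavender spikes: 12/10 = 1.2 J/s.
1.2 > 0.2191, so adding lavender spikes raises the average — include it.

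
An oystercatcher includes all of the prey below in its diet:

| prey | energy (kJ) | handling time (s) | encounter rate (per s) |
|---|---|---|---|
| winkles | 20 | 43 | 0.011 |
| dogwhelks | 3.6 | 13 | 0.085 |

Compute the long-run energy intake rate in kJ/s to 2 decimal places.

0.20 kJ/s

R = (0.011×20 + 0.085×3.6) / (1 + 0.011×43 + 0.085×13) = 0.526/2.578 = 0.204 kJ/s.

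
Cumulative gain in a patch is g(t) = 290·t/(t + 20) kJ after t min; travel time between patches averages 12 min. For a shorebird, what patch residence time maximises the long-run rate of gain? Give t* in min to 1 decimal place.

By the marginal value theorem, leave when the instantaneous gain rate g'(t) equals the habitat-wide average g(t)/(T + t).
g'(t) = 290·20/(t + 20)². Setting 290·20/(t+20)² = 290t/[(t+20)(12+t)] gives 20(12+t) = t(t+20), so t² = 20×12 = 240.
t* = √240 = 15.49 min.

15.5 min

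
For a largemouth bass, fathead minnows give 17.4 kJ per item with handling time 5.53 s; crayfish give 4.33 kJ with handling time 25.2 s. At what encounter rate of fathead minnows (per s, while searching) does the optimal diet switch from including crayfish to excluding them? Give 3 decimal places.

0.010 per s

The zero-one rule: include crayfish iff E₂/h₂ > λE₁/(1+λh₁). Equality gives the switch point.
λE₁h₂ = E₂ + λE₂h₁ ⇒ λ = E₂/(E₁h₂ − E₂h₁) = 4.33/(438.5 − 23.94) = 0.01045 per s.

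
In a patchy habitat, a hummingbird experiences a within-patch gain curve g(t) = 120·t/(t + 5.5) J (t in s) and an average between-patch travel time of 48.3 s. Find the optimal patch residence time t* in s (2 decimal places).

16.30 s

Maximise g(t)/(T+t): set derivative to zero → g'(t)(T+t) = g(t).
g'(t) = 120·5.5/(t + 5.5)². Setting 120·5.5/(t+5.5)² = 120t/[(t+5.5)(48.3+t)] gives 5.5(48.3+t) = t(t+5.5), so t² = 5.5×48.3 = 265.6.
t* = √265.6 = 16.3 s.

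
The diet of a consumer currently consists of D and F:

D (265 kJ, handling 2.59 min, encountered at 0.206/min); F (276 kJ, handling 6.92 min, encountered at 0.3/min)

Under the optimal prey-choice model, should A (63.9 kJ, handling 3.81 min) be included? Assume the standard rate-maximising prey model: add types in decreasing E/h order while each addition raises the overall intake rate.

No

Current rate: (0.206×265 + 0.3×276)/(1 + 0.206×2.59 + 0.3×6.92) = 38.06 kJ/min.
Profitability of A: 63.9/3.81 = 16.77 kJ/min.
Since 16.77 < R, time spent handling A is better spent searching.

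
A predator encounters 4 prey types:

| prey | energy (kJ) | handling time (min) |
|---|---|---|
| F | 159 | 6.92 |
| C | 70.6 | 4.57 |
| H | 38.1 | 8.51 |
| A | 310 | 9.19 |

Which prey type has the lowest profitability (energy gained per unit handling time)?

H

Profitability E/h (kJ/min): F = 159/6.92 = 23, C = 70.6/4.57 = 15.4, H = 38.1/8.51 = 4.48, A = 310/9.19 = 33.7.
Ranked: A > F > C > H.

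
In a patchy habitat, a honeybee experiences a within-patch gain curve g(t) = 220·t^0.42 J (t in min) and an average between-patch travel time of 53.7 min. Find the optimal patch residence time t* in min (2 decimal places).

38.89 min

By the marginal value theorem, leave when the instantaneous gain rate g'(t) equals the habitat-wide average g(t)/(T + t).
g'(t) = 0.42·220·t^-0.58. Setting 0.42·220·t^-0.58 = 220·t^0.42/(53.7+t) gives 0.42(53.7+t) = t, so 0.58·t = 0.42×53.7.
t* = 0.42×53.7/0.58 = 38.89 min.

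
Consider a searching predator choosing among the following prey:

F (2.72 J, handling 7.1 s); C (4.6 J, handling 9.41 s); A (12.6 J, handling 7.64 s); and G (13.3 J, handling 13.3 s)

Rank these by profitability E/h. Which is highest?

Profitability E/h (J/s): F = 2.72/7.1 = 0.383, C = 4.6/9.41 = 0.489, A = 12.6/7.64 = 1.65, G = 13.3/13.3 = 1.
Ranked: A > G > C > F.

A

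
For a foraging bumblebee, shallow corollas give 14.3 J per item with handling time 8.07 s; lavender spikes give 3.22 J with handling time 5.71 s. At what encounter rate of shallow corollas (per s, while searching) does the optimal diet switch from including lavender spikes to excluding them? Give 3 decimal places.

Drop lavender spikes once their profitability E₂/h₂ falls below the rate achievable on shallow corollas alone: E₂/h₂ = λE₁/(1 + λh₁).
Solve for λ: λE₁h₂ = E₂(1 + λh₁) → λ(E₁h₂ − E₂h₁) = E₂ → λ = E₂/(E₁h₂ − E₂h₁).
λ = 3.22/(14.3×5.71 − 3.22×8.07) = 3.22/55.67 = 0.05784 per s.

0.058 per s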